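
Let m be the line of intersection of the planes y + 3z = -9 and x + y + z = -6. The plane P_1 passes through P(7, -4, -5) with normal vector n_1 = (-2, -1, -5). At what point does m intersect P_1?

Direction of m: (0, 1, 3) × (1, 1, 1) = (-2, 3, -1).
A point on m: solving the two plane equations with x = -5 gives (-5, 3, -4).
P_1: n_1·r = n_1·P gives -2x - y - 5z = 15.
Substitute r = (-5, 3, -4) + t(-2, 3, -1) into the plane: 27 + 6t = 15, so t = -2.
Intersection: (-5, 3, -4) + (-2)·(-2, 3, -1) = (-1, -3, -2).

(-1, -3, -2)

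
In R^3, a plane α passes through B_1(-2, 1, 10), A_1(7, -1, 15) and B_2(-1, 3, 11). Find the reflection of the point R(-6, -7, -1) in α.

B_1A_1 = (9, -2, 5), B_1B_2 = (1, 2, 1); a normal to α is B_1A_1 × B_1B_2 = (-12, -4, 20).
Using B_1: α has equation -12x - 4y + 20z = 220.
λ = (n·R − d)/|n|² = (80 − 220)/560 = -1/4.
Reflection = R − 2λn = (-6, -7, -1) − (-1/2)·(-12, -4, 20) = (-12, -9, 9).

(-12, -9, 9)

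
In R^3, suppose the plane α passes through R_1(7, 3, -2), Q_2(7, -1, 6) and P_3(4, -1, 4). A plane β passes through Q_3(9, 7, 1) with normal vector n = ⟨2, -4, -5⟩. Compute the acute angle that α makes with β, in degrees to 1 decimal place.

23.7

R_1Q_2 = (0, -4, 8), R_1P_3 = (-3, -4, 6); a normal to α is R_1Q_2 × R_1P_3 = (8, -24, -12).
Using R_1: α has equation 8x - 24y - 12z = 8.
β: n·r = n·Q_3 gives 2x - 4y - 5z = -15.
cos θ = |n₁·n₂| / (|n₁||n₂|) = |172| / (√784 · √45).
θ = arccos(0.91572) ≈ 23.7°.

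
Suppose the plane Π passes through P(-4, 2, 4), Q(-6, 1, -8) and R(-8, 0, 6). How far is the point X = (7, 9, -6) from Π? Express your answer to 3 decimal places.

PQ = (-2, -1, -12), PR = (-4, -2, 2); a normal to Π is PQ × PR = (-26, 52, 0).
Using P: Π has equation -26x + 52y = 208.
n·X − d = (-26)·(7) + (52)·(9) + (0)·(-6) − 208 = 78; |n| = √3380.
Distance = |78| / √3380 = 78/√3380 ≈ 1.342.

1.342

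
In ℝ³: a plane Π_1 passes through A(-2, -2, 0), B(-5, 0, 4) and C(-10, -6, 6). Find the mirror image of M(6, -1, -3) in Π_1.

AB = (-3, 2, 4), AC = (-8, -4, 6); a normal to Π_1 is AB × AC = (28, -14, 28).
Using A: Π_1 has equation 28x - 14y + 28z = -28.
λ = (n·M − d)/|n|² = (98 − (-28))/1764 = 1/14.
Reflection = M − 2λn = (6, -1, -3) − (1/7)·(28, -14, 28) = (2, 1, -7).

(2, 1, -7)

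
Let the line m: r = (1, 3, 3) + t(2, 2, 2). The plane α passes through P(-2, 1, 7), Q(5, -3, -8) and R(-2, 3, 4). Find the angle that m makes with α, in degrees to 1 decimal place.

65.1

PQ = (7, -4, -15), PR = (0, 2, -3); a normal to α is PQ × PR = (42, 21, 14).
Using P: α has equation 42x + 21y + 14z = 35.
sin θ = |n·v| / (|n||v|) = |154| / (√2401 · √12) = 0.90726.
θ ≈ 65.1°.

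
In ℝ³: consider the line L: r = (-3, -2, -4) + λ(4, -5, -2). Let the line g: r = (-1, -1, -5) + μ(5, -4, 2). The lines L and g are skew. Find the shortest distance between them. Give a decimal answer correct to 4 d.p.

Common perpendicular direction n = (4, -5, -2) × (5, -4, 2) = (-18, -18, 9).
With w = (-1, -1, -5) − (-3, -2, -4) = (2, 1, -1), w · n = -63.
Distance = |w · n| / |n| = |-63| / √729 ≈ 2.3333.

2.3333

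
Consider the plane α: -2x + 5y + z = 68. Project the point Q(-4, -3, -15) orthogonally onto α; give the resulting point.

(-10, 12, -12)

Foot = Q − λn with λ = (n·Q − d)/|n|² = (-22 − 68)/30 = -3.
Foot = (-4, -3, -15) − (-3)·(-2, 5, 1) = (-10, 12, -12).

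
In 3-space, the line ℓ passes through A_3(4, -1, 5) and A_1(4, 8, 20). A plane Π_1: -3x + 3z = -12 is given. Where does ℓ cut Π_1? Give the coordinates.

A direction vector for ℓ is A_1 − A_3 = (0, 9, 15).
Substitute r = (4, -1, 5) + t(0, 9, 15) into the plane: 3 + 45t = -12, so t = -1/3.
Intersection: (4, -1, 5) + (-1/3)·(0, 9, 15) = (4, -4, 0).

(4, -4, 0)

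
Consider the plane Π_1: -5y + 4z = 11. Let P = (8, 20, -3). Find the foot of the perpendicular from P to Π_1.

Foot = P − λn with λ = (n·P − d)/|n|² = (-112 − 11)/41 = -3.
Foot = (8, 20, -3) − (-3)·(0, -5, 4) = (8, 5, 9).

(8, 5, 9)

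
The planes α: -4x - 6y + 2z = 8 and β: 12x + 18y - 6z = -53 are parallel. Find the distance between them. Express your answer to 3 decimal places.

1.292

Rescale β by 1/(-3): -4x - 6y + 2z = 53/3. Then distance = |8 − (53/3)| / √56 ≈ 1.292.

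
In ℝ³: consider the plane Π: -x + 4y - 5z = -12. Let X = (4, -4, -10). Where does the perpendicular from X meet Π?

(5, -8, -5)

Foot = X − λn with λ = (n·X − d)/|n|² = (30 − (-12))/42 = 1.
Foot = (4, -4, -10) − 1·(-1, 4, -5) = (5, -8, -5).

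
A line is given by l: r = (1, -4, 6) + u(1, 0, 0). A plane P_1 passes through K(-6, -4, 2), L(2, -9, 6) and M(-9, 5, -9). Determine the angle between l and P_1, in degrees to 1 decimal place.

11.3

KL = (8, -5, 4), KM = (-3, 9, -11); a normal to P_1 is KL × KM = (19, 76, 57).
Using K: P_1 has equation 19x + 76y + 57z = -304.
sin θ = |n·v| / (|n||v|) = |19| / (√9386 · √1) = 0.19612.
θ ≈ 11.3°.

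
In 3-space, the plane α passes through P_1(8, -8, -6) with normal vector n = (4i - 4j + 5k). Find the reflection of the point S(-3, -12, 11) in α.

α: n·r = n·P_1 gives 4x - 4y + 5z = 34.
λ = (n·S − d)/|n|² = (91 − 34)/57 = 1.
Reflection = S − 2λn = (-3, -12, 11) − 2·(4, -4, 5) = (-11, -4, 1).

(-11, -4, 1)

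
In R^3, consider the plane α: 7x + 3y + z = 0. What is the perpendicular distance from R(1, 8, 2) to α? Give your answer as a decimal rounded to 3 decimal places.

n·R − d = (7)·(1) + (3)·(8) + (1)·(2) − 0 = 33; |n| = √59.
Distance = |33| / √59 = 33/√59 ≈ 4.296.

4.296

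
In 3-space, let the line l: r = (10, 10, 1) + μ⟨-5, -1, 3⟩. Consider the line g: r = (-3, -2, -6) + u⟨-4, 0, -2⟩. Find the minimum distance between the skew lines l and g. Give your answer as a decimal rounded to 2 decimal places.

11.85

Common perpendicular direction n = (-5, -1, 3) × (-4, 0, -2) = (2, -22, -4).
With w = (-3, -2, -6) − (10, 10, 1) = (-13, -12, -7), w · n = 266.
Distance = |w · n| / |n| = |266| / √504 ≈ 11.85.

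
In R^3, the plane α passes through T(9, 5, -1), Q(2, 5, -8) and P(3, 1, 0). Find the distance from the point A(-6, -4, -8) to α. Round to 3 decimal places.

3.444

TQ = (-7, 0, -7), TP = (-6, -4, 1); a normal to α is TQ × TP = (-28, 49, 28).
Using T: α has equation -28x + 49y + 28z = -35.
n·A − d = (-28)·(-6) + (49)·(-4) + (28)·(-8) − (-35) = -217; |n| = √3969.
Distance = |-217| / √3969 = 217/√3969 ≈ 3.444.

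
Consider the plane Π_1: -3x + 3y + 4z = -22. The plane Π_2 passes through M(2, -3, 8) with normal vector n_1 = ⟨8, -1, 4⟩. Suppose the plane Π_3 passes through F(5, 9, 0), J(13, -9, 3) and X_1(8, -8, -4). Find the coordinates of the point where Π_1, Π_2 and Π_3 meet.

(7, 1, -1)

Π_2: n_1·r = n_1·M gives 8x - y + 4z = 51.
FJ = (8, -18, 3), FX_1 = (3, -17, -4); a normal to Π_3 is FJ × FX_1 = (123, 41, -82).
Using F: Π_3 has equation 123x + 41y - 82z = 984.
Solving the 3×3 linear system -3x + 3y + 4z = -22, 8x - y + 4z = 51, 123x + 41y - 82z = 984 (e.g. by elimination or Cramer's rule, determinant = 5494) gives (7, 1, -1).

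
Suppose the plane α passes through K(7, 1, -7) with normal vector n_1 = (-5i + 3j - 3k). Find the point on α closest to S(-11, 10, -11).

(4, 1, -2)

α: n_1·r = n_1·K gives -5x + 3y - 3z = -11.
Foot = S − λn with λ = (n·S − d)/|n|² = (118 − (-11))/43 = 3.
Foot = (-11, 10, -11) − 3·(-5, 3, -3) = (4, 1, -2).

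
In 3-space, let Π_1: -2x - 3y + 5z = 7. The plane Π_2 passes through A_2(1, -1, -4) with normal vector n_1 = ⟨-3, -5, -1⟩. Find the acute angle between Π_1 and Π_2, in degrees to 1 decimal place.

Π_2: n_1·r = n_1·A_2 gives -3x - 5y - z = 6.
cos θ = |n₁·n₂| / (|n₁||n₂|) = |16| / (√38 · √35).
θ = arccos(0.43873) ≈ 64.0°.

64.0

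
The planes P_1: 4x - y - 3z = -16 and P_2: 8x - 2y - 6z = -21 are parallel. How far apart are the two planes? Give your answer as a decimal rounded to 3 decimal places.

Rescale P_2 by 1/2: 4x - y - 3z = -21/2. Then distance = |-16 − (-21/2)| / √26 ≈ 1.079.

1.079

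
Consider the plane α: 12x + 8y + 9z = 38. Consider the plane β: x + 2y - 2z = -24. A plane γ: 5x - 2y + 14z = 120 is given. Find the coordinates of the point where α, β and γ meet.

(4, -8, 6)

Solving the 3×3 linear system 12x + 8y + 9z = 38, x + 2y - 2z = -24, 5x - 2y + 14z = 120 (e.g. by elimination or Cramer's rule, determinant = -12) gives (4, -8, 6).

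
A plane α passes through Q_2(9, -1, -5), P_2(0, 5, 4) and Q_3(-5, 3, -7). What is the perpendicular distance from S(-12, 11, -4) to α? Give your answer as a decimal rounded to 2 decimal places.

Q_2P_2 = (-9, 6, 9), Q_2Q_3 = (-14, 4, -2); a normal to α is Q_2P_2 × Q_2Q_3 = (-48, -144, 48).
Using Q_2: α has equation -48x - 144y + 48z = -528.
n·S − d = (-48)·(-12) + (-144)·(11) + (48)·(-4) − (-528) = -672; |n| = √25344.
Distance = |-672| / √25344 = 672/√25344 ≈ 4.22.

4.22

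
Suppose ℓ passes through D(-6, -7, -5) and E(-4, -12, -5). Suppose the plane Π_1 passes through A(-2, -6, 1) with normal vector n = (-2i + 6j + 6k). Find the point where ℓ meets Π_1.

A direction vector for ℓ is E − D = (2, -5, 0).
Π_1: n·r = n·A gives -2x + 6y + 6z = -26.
Substitute r = (-6, -7, -5) + t(2, -5, 0) into the plane: -60 + (-34)t = -26, so t = -1.
Intersection: (-6, -7, -5) + (-1)·(2, -5, 0) = (-8, -2, -5).

(-8, -2, -5)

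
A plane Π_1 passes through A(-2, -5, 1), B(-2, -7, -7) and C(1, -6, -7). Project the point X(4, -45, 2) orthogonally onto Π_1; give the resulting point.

AB = (0, -2, -8), AC = (3, -1, -8); a normal to Π_1 is AB × AC = (8, -24, 6).
Using A: Π_1 has equation 8x - 24y + 6z = 110.
Foot = X − λn with λ = (n·X − d)/|n|² = (1124 − 110)/676 = 3/2.
Foot = (4, -45, 2) − (3/2)·(8, -24, 6) = (-8, -9, -7).

(-8, -9, -7)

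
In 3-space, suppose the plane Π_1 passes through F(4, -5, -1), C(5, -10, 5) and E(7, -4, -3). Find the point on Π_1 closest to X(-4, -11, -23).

(-1, 4, -11)

FC = (1, -5, 6), FE = (3, 1, -2); a normal to Π_1 is FC × FE = (4, 20, 16).
Using F: Π_1 has equation 4x + 20y + 16z = -100.
Foot = X − λn with λ = (n·X − d)/|n|² = (-604 − (-100))/672 = -3/4.
Foot = (-4, -11, -23) − (-3/4)·(4, 20, 16) = (-1, 4, -11).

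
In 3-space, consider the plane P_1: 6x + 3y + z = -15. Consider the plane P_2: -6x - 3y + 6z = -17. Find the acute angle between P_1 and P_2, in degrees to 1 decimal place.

50.3

cos θ = |n₁·n₂| / (|n₁||n₂|) = |-39| / (√46 · √81).
θ = arccos(0.63892) ≈ 50.3°.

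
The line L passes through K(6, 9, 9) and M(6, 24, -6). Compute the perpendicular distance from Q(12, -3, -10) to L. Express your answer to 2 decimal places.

A direction vector for L is M − K = (0, 15, -15).
Taking (6, 9, 9) on L with direction v = (0, 15, -15): w = Q − (6, 9, 9) = (6, -12, -19), and w × v = (465, 90, 90).
Distance = |w × v| / |v| = √232425 / √450 ≈ 22.73.

22.73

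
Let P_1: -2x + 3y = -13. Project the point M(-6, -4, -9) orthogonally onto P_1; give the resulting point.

Foot = M − λn with λ = (n·M − d)/|n|² = (0 − (-13))/13 = 1.
Foot = (-6, -4, -9) − 1·(-2, 3, 0) = (-4, -7, -9).

(-4, -7, -9)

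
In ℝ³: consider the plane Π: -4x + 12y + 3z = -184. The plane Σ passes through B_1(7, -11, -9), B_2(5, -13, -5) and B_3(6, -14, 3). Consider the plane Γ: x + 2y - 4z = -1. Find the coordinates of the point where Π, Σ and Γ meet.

(7, -12, -4)

B_1B_2 = (-2, -2, 4), B_1B_3 = (-1, -3, 12); a normal to Σ is B_1B_2 × B_1B_3 = (-12, 20, 4).
Using B_1: Σ has equation -12x + 20y + 4z = -340.
Solving the 3×3 linear system -4x + 12y + 3z = -184, -12x + 20y + 4z = -340, x + 2y - 4z = -1 (e.g. by elimination or Cramer's rule, determinant = -308) gives (7, -12, -4).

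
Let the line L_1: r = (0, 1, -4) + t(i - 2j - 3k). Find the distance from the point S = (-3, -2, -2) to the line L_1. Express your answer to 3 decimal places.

Taking (0, 1, -4) on L_1 with direction v = (1, -2, -3): w = S − (0, 1, -4) = (-3, -3, 2), and w × v = (13, -7, 9).
Distance = |w × v| / |v| = √299 / √14 ≈ 4.621.

4.621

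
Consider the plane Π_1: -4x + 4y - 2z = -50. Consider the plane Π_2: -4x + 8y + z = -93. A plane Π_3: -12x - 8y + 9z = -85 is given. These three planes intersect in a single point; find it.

Solving the 3×3 linear system -4x + 4y - 2z = -50, -4x + 8y + z = -93, -12x - 8y + 9z = -85 (e.g. by elimination or Cramer's rule, determinant = -480) gives (8, -7, -5).

(8, -7, -5)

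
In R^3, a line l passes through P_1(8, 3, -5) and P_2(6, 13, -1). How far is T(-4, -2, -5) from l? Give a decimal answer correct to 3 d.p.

A direction vector for l is P_2 − P_1 = (-2, 10, 4).
Taking (8, 3, -5) on l with direction v = (-2, 10, 4): w = T − (8, 3, -5) = (-12, -5, 0), and w × v = (-20, 48, -130).
Distance = |w × v| / |v| = √19604 / √120 ≈ 12.781.

12.781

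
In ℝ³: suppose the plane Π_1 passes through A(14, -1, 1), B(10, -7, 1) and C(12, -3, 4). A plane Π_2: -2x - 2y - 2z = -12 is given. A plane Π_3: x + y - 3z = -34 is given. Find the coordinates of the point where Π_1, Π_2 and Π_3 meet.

(6, -10, 10)

AB = (-4, -6, 0), AC = (-2, -2, 3); a normal to Π_1 is AB × AC = (-18, 12, -4).
Using A: Π_1 has equation -18x + 12y - 4z = -268.
Solving the 3×3 linear system -18x + 12y - 4z = -268, -2x - 2y - 2z = -12, x + y - 3z = -34 (e.g. by elimination or Cramer's rule, determinant = -240) gives (6, -10, 10).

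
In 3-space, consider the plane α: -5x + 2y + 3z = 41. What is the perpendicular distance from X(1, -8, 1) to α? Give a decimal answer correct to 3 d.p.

9.571

n·X − d = (-5)·(1) + (2)·(-8) + (3)·(1) − 41 = -59; |n| = √38.
Distance = |-59| / √38 = 59/√38 ≈ 9.571.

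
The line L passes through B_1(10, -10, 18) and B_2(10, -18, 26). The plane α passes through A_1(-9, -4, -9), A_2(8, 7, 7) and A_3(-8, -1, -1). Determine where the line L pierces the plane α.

(10, 6, 2)

A direction vector for L is B_2 − B_1 = (0, -8, 8).
A_1A_2 = (17, 11, 16), A_1A_3 = (1, 3, 8); a normal to α is A_1A_2 × A_1A_3 = (40, -120, 40).
Using A_1: α has equation 40x - 120y + 40z = -240.
Substitute r = (10, -10, 18) + t(0, -8, 8) into the plane: 2320 + 1280t = -240, so t = -2.
Intersection: (10, -10, 18) + (-2)·(0, -8, 8) = (10, 6, 2).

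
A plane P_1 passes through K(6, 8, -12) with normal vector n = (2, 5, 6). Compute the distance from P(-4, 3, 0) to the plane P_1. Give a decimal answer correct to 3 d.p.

3.349

P_1: n·r = n·K gives 2x + 5y + 6z = -20.
n·P − d = (2)·(-4) + (5)·(3) + (6)·(0) − (-20) = 27; |n| = √65.
Distance = |27| / √65 = 27/√65 ≈ 3.349.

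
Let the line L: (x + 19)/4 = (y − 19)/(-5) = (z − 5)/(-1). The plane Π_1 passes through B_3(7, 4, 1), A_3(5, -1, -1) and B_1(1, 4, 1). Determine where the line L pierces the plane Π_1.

(-11, 9, 3)

L has direction (4, -5, -1) through (-19, 19, 5).
B_3A_3 = (-2, -5, -2), B_3B_1 = (-6, 0, 0); a normal to Π_1 is B_3A_3 × B_3B_1 = (0, 12, -30).
Using B_3: Π_1 has equation 12y - 30z = 18.
Substitute r = (-19, 19, 5) + t(4, -5, -1) into the plane: 78 + (-30)t = 18, so t = 2.
Intersection: (-19, 19, 5) + 2·(4, -5, -1) = (-11, 9, 3).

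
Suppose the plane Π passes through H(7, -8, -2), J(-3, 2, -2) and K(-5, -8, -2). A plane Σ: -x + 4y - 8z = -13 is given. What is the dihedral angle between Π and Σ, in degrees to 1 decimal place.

HJ = (-10, 10, 0), HK = (-12, 0, 0); a normal to Π is HJ × HK = (0, 0, 120).
Using H: Π has equation 120z = -240.
cos θ = |n₁·n₂| / (|n₁||n₂|) = |-960| / (√14400 · √81).
θ = arccos(0.88889) ≈ 27.3°.

27.3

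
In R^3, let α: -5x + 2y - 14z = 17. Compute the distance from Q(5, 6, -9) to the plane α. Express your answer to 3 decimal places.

6.400

n·Q − d = (-5)·(5) + (2)·(6) + (-14)·(-9) − 17 = 96; |n| = √225.
Distance = |96| / √225 = 96/√225 ≈ 6.400.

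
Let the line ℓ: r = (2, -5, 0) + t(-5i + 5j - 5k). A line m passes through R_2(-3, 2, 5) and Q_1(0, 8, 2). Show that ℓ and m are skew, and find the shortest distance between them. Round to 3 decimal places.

A direction vector for m is Q_1 − R_2 = (3, 6, -3).
Common perpendicular direction n = (-5, 5, -5) × (3, 6, -3) = (15, -30, -45).
With w = (-3, 2, 5) − (2, -5, 0) = (-5, 7, 5), w · n = -510.
Since n ≠ 0 the lines are not parallel, and w · n = -510 ≠ 0 so they do not intersect; hence they are skew.
Distance = |w · n| / |n| = |-510| / √3150 ≈ 9.087.

9.087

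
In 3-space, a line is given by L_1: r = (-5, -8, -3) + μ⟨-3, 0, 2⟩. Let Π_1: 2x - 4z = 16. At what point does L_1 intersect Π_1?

(-2, -8, -5)

Substitute r = (-5, -8, -3) + t(-3, 0, 2) into the plane: 2 + (-14)t = 16, so t = -1.
Intersection: (-5, -8, -3) + (-1)·(-3, 0, 2) = (-2, -8, -5).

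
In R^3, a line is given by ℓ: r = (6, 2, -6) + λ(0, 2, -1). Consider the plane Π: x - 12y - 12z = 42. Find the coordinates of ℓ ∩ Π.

Substitute r = (6, 2, -6) + t(0, 2, -1) into the plane: 54 + (-12)t = 42, so t = 1.
Intersection: (6, 2, -6) + 1·(0, 2, -1) = (6, 4, -7).

(6, 4, -7)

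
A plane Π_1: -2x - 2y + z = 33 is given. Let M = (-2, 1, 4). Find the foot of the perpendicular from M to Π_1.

(-8, -5, 7)

Foot = M − λn with λ = (n·M − d)/|n|² = (6 − 33)/9 = -3.
Foot = (-2, 1, 4) − (-3)·(-2, -2, 1) = (-8, -5, 7).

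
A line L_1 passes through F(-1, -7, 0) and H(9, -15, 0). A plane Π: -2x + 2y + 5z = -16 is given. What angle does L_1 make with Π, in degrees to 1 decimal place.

A direction vector for L_1 is H − F = (10, -8, 0).
sin θ = |n·v| / (|n||v|) = |-36| / (√33 · √164) = 0.48935.
θ ≈ 29.3°.

29.3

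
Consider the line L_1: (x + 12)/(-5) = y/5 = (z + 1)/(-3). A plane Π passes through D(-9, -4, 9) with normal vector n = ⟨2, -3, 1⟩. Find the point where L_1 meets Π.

(-7, -5, 2)

L_1 has direction (-5, 5, -3) through (-12, 0, -1).
Π: n·r = n·D gives 2x - 3y + z = 3.
Substitute r = (-12, 0, -1) + t(-5, 5, -3) into the plane: -25 + (-28)t = 3, so t = -1.
Intersection: (-12, 0, -1) + (-1)·(-5, 5, -3) = (-7, -5, 2).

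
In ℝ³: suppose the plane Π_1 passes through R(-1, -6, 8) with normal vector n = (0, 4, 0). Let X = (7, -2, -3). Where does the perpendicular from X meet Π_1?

Π_1: n·r = n·R gives 4y = -24.
Foot = X − λn with λ = (n·X − d)/|n|² = (-8 − (-24))/16 = 1.
Foot = (7, -2, -3) − 1·(0, 4, 0) = (7, -6, -3).

(7, -6, -3)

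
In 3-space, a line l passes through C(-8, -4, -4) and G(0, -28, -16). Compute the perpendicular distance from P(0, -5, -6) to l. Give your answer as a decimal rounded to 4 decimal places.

A direction vector for l is G − C = (8, -24, -12).
Taking (-8, -4, -4) on l with direction v = (8, -24, -12): w = P − (-8, -4, -4) = (8, -1, -2), and w × v = (-36, 80, -184).
Distance = |w × v| / |v| = √41552 / √784 ≈ 7.2801.

7.2801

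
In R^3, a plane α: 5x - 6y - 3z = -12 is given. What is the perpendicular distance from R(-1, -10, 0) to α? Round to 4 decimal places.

n·R − d = (5)·(-1) + (-6)·(-10) + (-3)·(0) − (-12) = 67; |n| = √70.
Distance = |67| / √70 = 67/√70 ≈ 8.0080.

8.0080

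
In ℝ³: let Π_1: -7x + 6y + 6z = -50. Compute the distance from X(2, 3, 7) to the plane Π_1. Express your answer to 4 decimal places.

8.7273

n·X − d = (-7)·(2) + (6)·(3) + (6)·(7) − (-50) = 96; |n| = √121.
Distance = |96| / √121 = 96/√121 ≈ 8.7273.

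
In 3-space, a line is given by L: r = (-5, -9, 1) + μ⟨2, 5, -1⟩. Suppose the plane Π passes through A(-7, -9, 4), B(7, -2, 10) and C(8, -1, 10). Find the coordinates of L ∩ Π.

(1, 6, -2)

AB = (14, 7, 6), AC = (15, 8, 6); a normal to Π is AB × AC = (-6, 6, 7).
Using A: Π has equation -6x + 6y + 7z = 16.
Substitute r = (-5, -9, 1) + t(2, 5, -1) into the plane: -17 + 11t = 16, so t = 3.
Intersection: (-5, -9, 1) + 3·(2, 5, -1) = (1, 6, -2).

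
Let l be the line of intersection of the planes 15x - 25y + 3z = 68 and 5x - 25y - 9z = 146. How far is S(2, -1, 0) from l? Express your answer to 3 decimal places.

7.077

Direction of l: (15, -25, 3) × (5, -25, -9) = (300, 150, -250).
A point on l: solving the two plane equations with x = -3 gives (-3, -5, -4).
Taking (-3, -5, -4) on l with direction v = (300, 150, -250): w = S − (-3, -5, -4) = (5, 4, 4), and w × v = (-1600, 2450, -450).
Distance = |w × v| / |v| = √8765000 / √175000 ≈ 7.077.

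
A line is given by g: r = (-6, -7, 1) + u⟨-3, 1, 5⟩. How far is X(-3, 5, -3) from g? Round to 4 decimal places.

Taking (-6, -7, 1) on g with direction v = (-3, 1, 5): w = X − (-6, -7, 1) = (3, 12, -4), and w × v = (64, -3, 39).
Distance = |w × v| / |v| = √5626 / √35 ≈ 12.6784.

12.6784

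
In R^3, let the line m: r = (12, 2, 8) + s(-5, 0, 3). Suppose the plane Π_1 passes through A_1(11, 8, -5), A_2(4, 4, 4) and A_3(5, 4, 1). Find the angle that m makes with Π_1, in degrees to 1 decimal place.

28.2

A_1A_2 = (-7, -4, 9), A_1A_3 = (-6, -4, 6); a normal to Π_1 is A_1A_2 × A_1A_3 = (12, -12, 4).
Using A_1: Π_1 has equation 12x - 12y + 4z = 16.
sin θ = |n·v| / (|n||v|) = |-48| / (√304 · √34) = 0.47213.
θ ≈ 28.2°.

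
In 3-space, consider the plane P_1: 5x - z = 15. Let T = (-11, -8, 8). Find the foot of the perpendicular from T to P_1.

Foot = T − λn with λ = (n·T − d)/|n|² = (-63 − 15)/26 = -3.
Foot = (-11, -8, 8) − (-3)·(5, 0, -1) = (4, -8, 5).

(4, -8, 5)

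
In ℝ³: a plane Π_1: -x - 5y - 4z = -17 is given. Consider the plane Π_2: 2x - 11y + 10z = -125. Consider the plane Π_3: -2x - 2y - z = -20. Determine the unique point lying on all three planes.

Solving the 3×3 linear system -x - 5y - 4z = -17, 2x - 11y + 10z = -125, -2x - 2y - z = -20 (e.g. by elimination or Cramer's rule, determinant = 163) gives (6, 7, -6).

(6, 7, -6)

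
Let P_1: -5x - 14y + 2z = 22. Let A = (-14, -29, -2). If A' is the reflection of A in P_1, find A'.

λ = (n·A − d)/|n|² = (472 − 22)/225 = 2.
Reflection = A − 2λn = (-14, -29, -2) − 4·(-5, -14, 2) = (6, 27, -10).

(6, 27, -10)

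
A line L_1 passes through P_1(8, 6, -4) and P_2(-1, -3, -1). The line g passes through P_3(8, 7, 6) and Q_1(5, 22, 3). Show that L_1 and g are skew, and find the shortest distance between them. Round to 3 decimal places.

A direction vector for L_1 is P_2 − P_1 = (-9, -9, 3).
A direction vector for g is Q_1 − P_3 = (-3, 15, -3).
Common perpendicular direction n = (-9, -9, 3) × (-3, 15, -3) = (-18, -36, -162).
With w = (8, 7, 6) − (8, 6, -4) = (0, 1, 10), w · n = -1656.
Since n ≠ 0 the lines are not parallel, and w · n = -1656 ≠ 0 so they do not intersect; hence they are skew.
Distance = |w · n| / |n| = |-1656| / √27864 ≈ 9.921.

9.921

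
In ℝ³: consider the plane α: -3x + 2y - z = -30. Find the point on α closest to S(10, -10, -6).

(7, -8, -7)

Foot = S − λn with λ = (n·S − d)/|n|² = (-44 − (-30))/14 = -1.
Foot = (10, -10, -6) − (-1)·(-3, 2, -1) = (7, -8, -7).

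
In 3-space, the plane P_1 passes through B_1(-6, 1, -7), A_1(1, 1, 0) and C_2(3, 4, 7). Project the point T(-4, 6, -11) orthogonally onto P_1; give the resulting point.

(-7, 1, -8)

B_1A_1 = (7, 0, 7), B_1C_2 = (9, 3, 14); a normal to P_1 is B_1A_1 × B_1C_2 = (-21, -35, 21).
Using B_1: P_1 has equation -21x - 35y + 21z = -56.
Foot = T − λn with λ = (n·T − d)/|n|² = (-357 − (-56))/2107 = -1/7.
Foot = (-4, 6, -11) − (-1/7)·(-21, -35, 21) = (-7, 1, -8).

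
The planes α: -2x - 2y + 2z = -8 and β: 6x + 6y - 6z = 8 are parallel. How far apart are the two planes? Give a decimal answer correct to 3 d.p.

1.540

Rescale β by 1/(-3): -2x - 2y + 2z = -8/3. Then distance = |-8 − (-8/3)| / √12 ≈ 1.540.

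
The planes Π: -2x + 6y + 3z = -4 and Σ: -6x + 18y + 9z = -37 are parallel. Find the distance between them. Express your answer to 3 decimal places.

1.190

Rescale Σ by 1/3: -2x + 6y + 3z = -37/3. Then distance = |-4 − (-37/3)| / √49 ≈ 1.190.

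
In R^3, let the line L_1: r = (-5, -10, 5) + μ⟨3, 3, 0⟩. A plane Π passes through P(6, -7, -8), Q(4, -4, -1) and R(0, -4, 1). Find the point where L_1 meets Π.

(4, -1, 5)

PQ = (-2, 3, 7), PR = (-6, 3, 9); a normal to Π is PQ × PR = (6, -24, 12).
Using P: Π has equation 6x - 24y + 12z = 108.
Substitute r = (-5, -10, 5) + t(3, 3, 0) into the plane: 270 + (-54)t = 108, so t = 3.
Intersection: (-5, -10, 5) + 3·(3, 3, 0) = (4, -1, 5).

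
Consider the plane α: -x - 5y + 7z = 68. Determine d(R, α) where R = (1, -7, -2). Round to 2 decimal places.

5.54

n·R − d = (-1)·(1) + (-5)·(-7) + (7)·(-2) − 68 = -48; |n| = √75.
Distance = |-48| / √75 = 48/√75 ≈ 5.54.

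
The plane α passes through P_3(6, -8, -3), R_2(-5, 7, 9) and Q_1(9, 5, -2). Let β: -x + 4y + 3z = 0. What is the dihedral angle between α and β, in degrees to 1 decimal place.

78.9

P_3R_2 = (-11, 15, 12), P_3Q_1 = (3, 13, 1); a normal to α is P_3R_2 × P_3Q_1 = (-141, 47, -188).
Using P_3: α has equation -141x + 47y - 188z = -658.
cos θ = |n₁·n₂| / (|n₁||n₂|) = |-235| / (√57434 · √26).
θ = arccos(0.19231) ≈ 78.9°.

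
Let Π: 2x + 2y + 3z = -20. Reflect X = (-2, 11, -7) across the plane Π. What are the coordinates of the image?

λ = (n·X − d)/|n|² = (-3 − (-20))/17 = 1.
Reflection = X − 2λn = (-2, 11, -7) − 2·(2, 2, 3) = (-6, 7, -13).

(-6, 7, -13)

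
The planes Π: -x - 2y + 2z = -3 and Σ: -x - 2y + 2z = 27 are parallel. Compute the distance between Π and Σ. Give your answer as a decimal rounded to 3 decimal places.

Same normal n = (-1, -2, 2) with |n| = √9; distance = |-3 − 27| / |n| = 30/√9 ≈ 10.000.

10.000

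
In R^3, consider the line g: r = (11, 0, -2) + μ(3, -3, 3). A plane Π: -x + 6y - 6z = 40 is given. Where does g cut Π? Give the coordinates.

(8, 3, -5)

Substitute r = (11, 0, -2) + t(3, -3, 3) into the plane: 1 + (-39)t = 40, so t = -1.
Intersection: (11, 0, -2) + (-1)·(3, -3, 3) = (8, 3, -5).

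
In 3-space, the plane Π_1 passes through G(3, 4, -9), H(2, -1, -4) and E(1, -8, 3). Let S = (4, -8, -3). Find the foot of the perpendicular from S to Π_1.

(4, -5, 0)

GH = (-1, -5, 5), GE = (-2, -12, 12); a normal to Π_1 is GH × GE = (0, 2, 2).
Using G: Π_1 has equation 2y + 2z = -10.
Foot = S − λn with λ = (n·S − d)/|n|² = (-22 − (-10))/8 = -3/2.
Foot = (4, -8, -3) − (-3/2)·(0, 2, 2) = (4, -5, 0).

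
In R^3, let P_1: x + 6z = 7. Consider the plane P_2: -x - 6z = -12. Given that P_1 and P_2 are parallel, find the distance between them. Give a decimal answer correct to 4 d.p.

Rescale P_2 by 1/(-1): x + 6z = 12. Then distance = |7 − 12| / √37 ≈ 0.8220.

0.8220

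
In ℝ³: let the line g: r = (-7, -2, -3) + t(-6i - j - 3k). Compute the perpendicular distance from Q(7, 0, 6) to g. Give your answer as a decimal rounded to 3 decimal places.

Taking (-7, -2, -3) on g with direction v = (-6, -1, -3): w = Q − (-7, -2, -3) = (14, 2, 9), and w × v = (3, -12, -2).
Distance = |w × v| / |v| = √157 / √46 ≈ 1.847.

1.847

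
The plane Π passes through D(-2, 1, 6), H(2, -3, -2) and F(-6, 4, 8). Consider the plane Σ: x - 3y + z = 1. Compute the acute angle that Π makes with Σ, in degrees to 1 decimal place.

DH = (4, -4, -8), DF = (-4, 3, 2); a normal to Π is DH × DF = (16, 24, -4).
Using D: Π has equation 16x + 24y - 4z = -32.
cos θ = |n₁·n₂| / (|n₁||n₂|) = |-60| / (√848 · √11).
θ = arccos(0.62124) ≈ 51.6°.

51.6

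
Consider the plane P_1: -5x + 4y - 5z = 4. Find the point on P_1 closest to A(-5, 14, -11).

(5, 6, -1)

Foot = A − λn with λ = (n·A − d)/|n|² = (136 − 4)/66 = 2.
Foot = (-5, 14, -11) − 2·(-5, 4, -5) = (5, 6, -1).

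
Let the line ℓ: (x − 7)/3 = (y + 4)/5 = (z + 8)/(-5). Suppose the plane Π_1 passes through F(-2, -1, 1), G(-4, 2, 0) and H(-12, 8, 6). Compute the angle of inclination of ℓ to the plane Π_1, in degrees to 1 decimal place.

25.8

ℓ has direction (3, 5, -5) through (7, -4, -8).
FG = (-2, 3, -1), FH = (-10, 9, 5); a normal to Π_1 is FG × FH = (24, 20, 12).
Using F: Π_1 has equation 24x + 20y + 12z = -56.
sin θ = |n·v| / (|n||v|) = |112| / (√1120 · √59) = 0.43570.
θ ≈ 25.8°.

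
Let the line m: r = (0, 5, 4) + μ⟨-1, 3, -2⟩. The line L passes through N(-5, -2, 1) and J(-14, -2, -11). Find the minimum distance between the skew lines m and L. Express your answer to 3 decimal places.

A direction vector for L is J − N = (-9, 0, -12).
Common perpendicular direction n = (-1, 3, -2) × (-9, 0, -12) = (-36, 6, 27).
With w = (-5, -2, 1) − (0, 5, 4) = (-5, -7, -3), w · n = 57.
Distance = |w · n| / |n| = |57| / √2061 ≈ 1.256.

1.256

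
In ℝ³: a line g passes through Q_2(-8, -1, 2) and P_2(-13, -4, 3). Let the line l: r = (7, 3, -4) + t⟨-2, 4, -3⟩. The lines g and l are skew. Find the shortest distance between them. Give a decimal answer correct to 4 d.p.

A direction vector for g is P_2 − Q_2 = (-5, -3, 1).
Common perpendicular direction n = (-5, -3, 1) × (-2, 4, -3) = (5, -17, -26).
With w = (7, 3, -4) − (-8, -1, 2) = (15, 4, -6), w · n = 163.
Distance = |w · n| / |n| = |163| / √990 ≈ 5.1805.

5.1805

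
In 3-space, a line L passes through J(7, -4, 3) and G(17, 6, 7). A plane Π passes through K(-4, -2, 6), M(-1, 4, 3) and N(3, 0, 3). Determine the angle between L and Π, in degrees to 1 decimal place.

41.0

A direction vector for L is G − J = (10, 10, 4).
KM = (3, 6, -3), KN = (7, 2, -3); a normal to Π is KM × KN = (-12, -12, -36).
Using K: Π has equation -12x - 12y - 36z = -144.
sin θ = |n·v| / (|n||v|) = |-384| / (√1584 · √216) = 0.65649.
θ ≈ 41.0°.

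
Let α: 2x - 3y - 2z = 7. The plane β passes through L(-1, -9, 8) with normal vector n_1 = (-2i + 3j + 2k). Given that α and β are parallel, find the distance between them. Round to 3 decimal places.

0.485

β: n_1·r = n_1·L gives -2x + 3y + 2z = -9.
Rescale β by 1/(-1): 2x - 3y - 2z = 9. Then distance = |7 − 9| / √17 ≈ 0.485.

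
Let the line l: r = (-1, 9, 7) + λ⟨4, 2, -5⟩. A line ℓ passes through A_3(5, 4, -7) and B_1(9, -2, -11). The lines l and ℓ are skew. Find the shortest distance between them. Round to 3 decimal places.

4.815

A direction vector for ℓ is B_1 − A_3 = (4, -6, -4).
Common perpendicular direction n = (4, 2, -5) × (4, -6, -4) = (-38, -4, -32).
With w = (5, 4, -7) − (-1, 9, 7) = (6, -5, -14), w · n = 240.
Distance = |w · n| / |n| = |240| / √2484 ≈ 4.815.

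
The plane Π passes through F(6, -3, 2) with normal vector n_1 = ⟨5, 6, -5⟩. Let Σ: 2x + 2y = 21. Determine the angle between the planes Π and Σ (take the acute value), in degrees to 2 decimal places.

32.99

Π: n_1·r = n_1·F gives 5x + 6y - 5z = 2.
cos θ = |n₁·n₂| / (|n₁||n₂|) = |22| / (√86 · √8).
θ = arccos(0.83874) ≈ 32.99°.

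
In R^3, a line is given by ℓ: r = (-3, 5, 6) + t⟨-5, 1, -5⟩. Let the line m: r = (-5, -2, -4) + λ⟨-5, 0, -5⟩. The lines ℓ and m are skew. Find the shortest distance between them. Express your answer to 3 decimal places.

Common perpendicular direction n = (-5, 1, -5) × (-5, 0, -5) = (-5, 0, 5).
With w = (-5, -2, -4) − (-3, 5, 6) = (-2, -7, -10), w · n = -40.
Distance = |w · n| / |n| = |-40| / √50 ≈ 5.657.

5.657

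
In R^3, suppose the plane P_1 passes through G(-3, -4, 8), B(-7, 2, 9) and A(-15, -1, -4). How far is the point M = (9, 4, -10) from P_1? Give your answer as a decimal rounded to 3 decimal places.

GB = (-4, 6, 1), GA = (-12, 3, -12); a normal to P_1 is GB × GA = (-75, -60, 60).
Using G: P_1 has equation -75x - 60y + 60z = 945.
n·M − d = (-75)·(9) + (-60)·(4) + (60)·(-10) − 945 = -2460; |n| = √12825.
Distance = |-2460| / √12825 = 2460/√12825 ≈ 21.722.

21.722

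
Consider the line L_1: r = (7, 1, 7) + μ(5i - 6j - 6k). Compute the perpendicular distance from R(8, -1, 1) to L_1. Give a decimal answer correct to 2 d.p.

3.47

Taking (7, 1, 7) on L_1 with direction v = (5, -6, -6): w = R − (7, 1, 7) = (1, -2, -6), and w × v = (-24, -24, 4).
Distance = |w × v| / |v| = √1168 / √97 ≈ 3.47.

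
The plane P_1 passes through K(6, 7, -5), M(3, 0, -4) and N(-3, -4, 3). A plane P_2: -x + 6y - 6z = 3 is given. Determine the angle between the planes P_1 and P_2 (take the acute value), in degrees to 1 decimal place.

KM = (-3, -7, 1), KN = (-9, -11, 8); a normal to P_1 is KM × KN = (-45, 15, -30).
Using K: P_1 has equation -45x + 15y - 30z = -15.
cos θ = |n₁·n₂| / (|n₁||n₂|) = |315| / (√3150 · √73).
θ = arccos(0.65689) ≈ 48.9°.

48.9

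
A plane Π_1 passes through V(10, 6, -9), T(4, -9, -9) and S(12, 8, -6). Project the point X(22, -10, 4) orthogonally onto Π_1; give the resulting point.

VT = (-6, -15, 0), VS = (2, 2, 3); a normal to Π_1 is VT × VS = (-45, 18, 18).
Using V: Π_1 has equation -45x + 18y + 18z = -504.
Foot = X − λn with λ = (n·X − d)/|n|² = (-1098 − (-504))/2673 = -2/9.
Foot = (22, -10, 4) − (-2/9)·(-45, 18, 18) = (12, -6, 8).

(12, -6, 8)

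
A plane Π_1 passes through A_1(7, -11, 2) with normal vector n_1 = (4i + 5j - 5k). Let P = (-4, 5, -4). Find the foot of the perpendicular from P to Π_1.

(-8, 0, 1)

Π_1: n_1·r = n_1·A_1 gives 4x + 5y - 5z = -37.
Foot = P − λn with λ = (n·P − d)/|n|² = (29 − (-37))/66 = 1.
Foot = (-4, 5, -4) − 1·(4, 5, -5) = (-8, 0, 1).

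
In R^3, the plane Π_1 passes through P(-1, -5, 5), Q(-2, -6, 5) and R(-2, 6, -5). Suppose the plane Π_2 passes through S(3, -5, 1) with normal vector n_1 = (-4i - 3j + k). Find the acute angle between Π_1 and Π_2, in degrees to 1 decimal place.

PQ = (-1, -1, 0), PR = (-1, 11, -10); a normal to Π_1 is PQ × PR = (10, -10, -12).
Using P: Π_1 has equation 10x - 10y - 12z = -20.
Π_2: n_1·r = n_1·S gives -4x - 3y + z = 4.
cos θ = |n₁·n₂| / (|n₁||n₂|) = |-22| / (√344 · √26).
θ = arccos(0.23263) ≈ 76.5°.

76.5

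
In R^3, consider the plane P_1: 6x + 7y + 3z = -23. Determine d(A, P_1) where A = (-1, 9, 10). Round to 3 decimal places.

n·A − d = (6)·(-1) + (7)·(9) + (3)·(10) − (-23) = 110; |n| = √94.
Distance = |110| / √94 = 110/√94 ≈ 11.346.

11.346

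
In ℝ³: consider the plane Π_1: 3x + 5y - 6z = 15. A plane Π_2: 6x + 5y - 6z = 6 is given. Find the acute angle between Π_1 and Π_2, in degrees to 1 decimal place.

16.5

cos θ = |n₁·n₂| / (|n₁||n₂|) = |79| / (√70 · √97).
θ = arccos(0.95872) ≈ 16.5°.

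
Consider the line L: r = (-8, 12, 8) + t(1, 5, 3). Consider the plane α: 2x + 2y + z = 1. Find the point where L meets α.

Substitute r = (-8, 12, 8) + t(1, 5, 3) into the plane: 16 + 15t = 1, so t = -1.
Intersection: (-8, 12, 8) + (-1)·(1, 5, 3) = (-9, 7, 5).

(-9, 7, 5)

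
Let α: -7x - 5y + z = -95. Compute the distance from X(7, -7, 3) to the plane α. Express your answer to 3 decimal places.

n·X − d = (-7)·(7) + (-5)·(-7) + (1)·(3) − (-95) = 84; |n| = √75.
Distance = |84| / √75 = 84/√75 ≈ 9.699.

9.699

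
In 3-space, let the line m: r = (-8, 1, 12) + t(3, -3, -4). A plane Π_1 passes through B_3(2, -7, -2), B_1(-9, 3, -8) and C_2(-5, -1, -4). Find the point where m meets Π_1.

B_3B_1 = (-11, 10, -6), B_3C_2 = (-7, 6, -2); a normal to Π_1 is B_3B_1 × B_3C_2 = (16, 20, 4).
Using B_3: Π_1 has equation 16x + 20y + 4z = -116.
Substitute r = (-8, 1, 12) + t(3, -3, -4) into the plane: -60 + (-28)t = -116, so t = 2.
Intersection: (-8, 1, 12) + 2·(3, -3, -4) = (-2, -5, 4).

(-2, -5, 4)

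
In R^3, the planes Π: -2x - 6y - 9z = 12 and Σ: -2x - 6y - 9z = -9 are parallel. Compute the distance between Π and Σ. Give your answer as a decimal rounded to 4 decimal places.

Same normal n = (-2, -6, -9) with |n| = √121; distance = |12 − (-9)| / |n| = 21/√121 ≈ 1.9091.

1.9091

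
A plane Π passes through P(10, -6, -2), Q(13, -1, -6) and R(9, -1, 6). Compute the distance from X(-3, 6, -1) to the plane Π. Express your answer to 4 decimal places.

15.0756

PQ = (3, 5, -4), PR = (-1, 5, 8); a normal to Π is PQ × PR = (60, -20, 20).
Using P: Π has equation 60x - 20y + 20z = 680.
n·X − d = (60)·(-3) + (-20)·(6) + (20)·(-1) − 680 = -1000; |n| = √4400.
Distance = |-1000| / √4400 = 1000/√4400 ≈ 15.0756.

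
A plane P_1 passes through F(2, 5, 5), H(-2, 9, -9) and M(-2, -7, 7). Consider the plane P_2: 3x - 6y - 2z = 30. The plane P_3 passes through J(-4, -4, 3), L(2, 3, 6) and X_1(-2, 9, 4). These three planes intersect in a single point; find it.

(-4, -8, 3)

FH = (-4, 4, -14), FM = (-4, -12, 2); a normal to P_1 is FH × FM = (-160, 64, 64).
Using F: P_1 has equation -160x + 64y + 64z = 320.
JL = (6, 7, 3), JX_1 = (2, 13, 1); a normal to P_3 is JL × JX_1 = (-32, 0, 64).
Using J: P_3 has equation -32x + 64z = 320.
Solving the 3×3 linear system -160x + 64y + 64z = 320, 3x - 6y - 2z = 30, -32x + 64z = 320 (e.g. by elimination or Cramer's rule, determinant = 40960) gives (-4, -8, 3).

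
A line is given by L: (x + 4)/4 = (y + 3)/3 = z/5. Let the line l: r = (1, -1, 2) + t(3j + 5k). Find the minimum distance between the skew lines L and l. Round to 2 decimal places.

L has direction (4, 3, 5) through (-4, -3, 0).
Common perpendicular direction n = (4, 3, 5) × (0, 3, 5) = (0, -20, 12).
With w = (1, -1, 2) − (-4, -3, 0) = (5, 2, 2), w · n = -16.
Distance = |w · n| / |n| = |-16| / √544 ≈ 0.69.

0.69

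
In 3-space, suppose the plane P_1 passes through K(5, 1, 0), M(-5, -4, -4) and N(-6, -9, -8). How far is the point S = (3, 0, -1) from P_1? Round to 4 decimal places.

KM = (-10, -5, -4), KN = (-11, -10, -8); a normal to P_1 is KM × KN = (0, -36, 45).
Using K: P_1 has equation -36y + 45z = -36.
n·S − d = (0)·(3) + (-36)·(0) + (45)·(-1) − (-36) = -9; |n| = √3321.
Distance = |-9| / √3321 = 9/√3321 ≈ 0.1562.

0.1562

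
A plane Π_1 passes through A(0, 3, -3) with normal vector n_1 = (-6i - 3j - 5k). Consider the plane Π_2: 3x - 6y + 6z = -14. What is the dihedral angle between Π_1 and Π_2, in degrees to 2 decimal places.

Π_1: n_1·r = n_1·A gives -6x - 3y - 5z = 6.
cos θ = |n₁·n₂| / (|n₁||n₂|) = |-30| / (√70 · √81).
θ = arccos(0.39841) ≈ 66.52°.

66.52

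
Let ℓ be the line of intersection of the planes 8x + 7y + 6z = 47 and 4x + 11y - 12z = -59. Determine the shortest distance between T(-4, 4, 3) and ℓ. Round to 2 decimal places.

4.49

Direction of ℓ: (8, 7, 6) × (4, 11, -12) = (-150, 120, 60).
A point on ℓ: solving the two plane equations with x = 3 gives (3, -1, 5).
Taking (3, -1, 5) on ℓ with direction v = (-150, 120, 60): w = T − (3, -1, 5) = (-7, 5, -2), and w × v = (540, 720, -90).
Distance = |w × v| / |v| = √818100 / √40500 ≈ 4.49.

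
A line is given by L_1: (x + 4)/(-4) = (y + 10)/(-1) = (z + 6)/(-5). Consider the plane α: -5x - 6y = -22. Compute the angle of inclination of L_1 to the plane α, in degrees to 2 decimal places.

L_1 has direction (-4, -1, -5) through (-4, -10, -6).
sin θ = |n·v| / (|n||v|) = |26| / (√61 · √42) = 0.51367.
θ ≈ 30.91°.

30.91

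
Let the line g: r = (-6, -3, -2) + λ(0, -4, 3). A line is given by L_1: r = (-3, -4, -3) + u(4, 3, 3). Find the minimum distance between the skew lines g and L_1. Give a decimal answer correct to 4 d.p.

Common perpendicular direction n = (0, -4, 3) × (4, 3, 3) = (-21, 12, 16).
With w = (-3, -4, -3) − (-6, -3, -2) = (3, -1, -1), w · n = -91.
Distance = |w · n| / |n| = |-91| / √841 ≈ 3.1379.

3.1379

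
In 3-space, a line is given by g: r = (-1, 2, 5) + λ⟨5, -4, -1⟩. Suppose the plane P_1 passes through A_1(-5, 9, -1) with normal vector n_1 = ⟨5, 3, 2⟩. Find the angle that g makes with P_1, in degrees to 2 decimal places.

P_1: n_1·r = n_1·A_1 gives 5x + 3y + 2z = 0.
sin θ = |n·v| / (|n||v|) = |11| / (√38 · √42) = 0.27534.
θ ≈ 15.98°.

15.98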